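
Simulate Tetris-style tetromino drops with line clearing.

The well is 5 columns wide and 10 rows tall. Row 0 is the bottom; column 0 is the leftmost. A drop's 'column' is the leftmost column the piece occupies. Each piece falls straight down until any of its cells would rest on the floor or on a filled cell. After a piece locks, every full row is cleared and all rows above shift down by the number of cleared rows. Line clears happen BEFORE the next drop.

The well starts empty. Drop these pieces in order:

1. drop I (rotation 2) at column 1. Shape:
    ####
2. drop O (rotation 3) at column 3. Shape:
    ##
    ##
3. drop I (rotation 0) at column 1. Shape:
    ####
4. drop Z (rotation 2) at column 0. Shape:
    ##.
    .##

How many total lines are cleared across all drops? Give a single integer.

Answer: 0

Derivation:
Drop 1: I rot2 at col 1 lands with bottom-row=0; cleared 0 line(s) (total 0); column heights now [0 1 1 1 1], max=1
Drop 2: O rot3 at col 3 lands with bottom-row=1; cleared 0 line(s) (total 0); column heights now [0 1 1 3 3], max=3
Drop 3: I rot0 at col 1 lands with bottom-row=3; cleared 0 line(s) (total 0); column heights now [0 4 4 4 4], max=4
Drop 4: Z rot2 at col 0 lands with bottom-row=4; cleared 0 line(s) (total 0); column heights now [6 6 5 4 4], max=6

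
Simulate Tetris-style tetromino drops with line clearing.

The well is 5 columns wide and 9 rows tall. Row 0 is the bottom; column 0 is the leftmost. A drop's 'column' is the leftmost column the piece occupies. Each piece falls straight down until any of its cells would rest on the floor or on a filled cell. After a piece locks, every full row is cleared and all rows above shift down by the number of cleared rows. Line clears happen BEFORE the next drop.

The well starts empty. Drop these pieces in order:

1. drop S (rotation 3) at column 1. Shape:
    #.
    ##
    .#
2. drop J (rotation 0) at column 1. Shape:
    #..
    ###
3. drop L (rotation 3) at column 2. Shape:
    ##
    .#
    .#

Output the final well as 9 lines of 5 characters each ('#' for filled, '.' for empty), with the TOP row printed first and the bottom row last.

Drop 1: S rot3 at col 1 lands with bottom-row=0; cleared 0 line(s) (total 0); column heights now [0 3 2 0 0], max=3
Drop 2: J rot0 at col 1 lands with bottom-row=3; cleared 0 line(s) (total 0); column heights now [0 5 4 4 0], max=5
Drop 3: L rot3 at col 2 lands with bottom-row=4; cleared 0 line(s) (total 0); column heights now [0 5 7 7 0], max=7

Answer: .....
.....
..##.
...#.
.#.#.
.###.
.#...
.##..
..#..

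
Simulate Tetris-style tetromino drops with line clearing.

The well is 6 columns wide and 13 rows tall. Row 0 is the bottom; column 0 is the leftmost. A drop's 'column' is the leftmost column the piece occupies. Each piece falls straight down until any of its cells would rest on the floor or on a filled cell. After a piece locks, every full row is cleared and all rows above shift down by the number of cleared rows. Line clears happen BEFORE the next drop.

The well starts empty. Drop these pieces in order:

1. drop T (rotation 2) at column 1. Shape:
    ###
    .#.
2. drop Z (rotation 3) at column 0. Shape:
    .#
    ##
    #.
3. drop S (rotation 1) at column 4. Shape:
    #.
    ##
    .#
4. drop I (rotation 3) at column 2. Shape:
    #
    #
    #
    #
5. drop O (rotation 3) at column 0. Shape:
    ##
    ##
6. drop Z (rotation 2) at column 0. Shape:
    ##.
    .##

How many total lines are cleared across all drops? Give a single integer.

Answer: 1

Derivation:
Drop 1: T rot2 at col 1 lands with bottom-row=0; cleared 0 line(s) (total 0); column heights now [0 2 2 2 0 0], max=2
Drop 2: Z rot3 at col 0 lands with bottom-row=1; cleared 0 line(s) (total 0); column heights now [3 4 2 2 0 0], max=4
Drop 3: S rot1 at col 4 lands with bottom-row=0; cleared 1 line(s) (total 1); column heights now [2 3 1 0 2 1], max=3
Drop 4: I rot3 at col 2 lands with bottom-row=1; cleared 0 line(s) (total 1); column heights now [2 3 5 0 2 1], max=5
Drop 5: O rot3 at col 0 lands with bottom-row=3; cleared 0 line(s) (total 1); column heights now [5 5 5 0 2 1], max=5
Drop 6: Z rot2 at col 0 lands with bottom-row=5; cleared 0 line(s) (total 1); column heights now [7 7 6 0 2 1], max=7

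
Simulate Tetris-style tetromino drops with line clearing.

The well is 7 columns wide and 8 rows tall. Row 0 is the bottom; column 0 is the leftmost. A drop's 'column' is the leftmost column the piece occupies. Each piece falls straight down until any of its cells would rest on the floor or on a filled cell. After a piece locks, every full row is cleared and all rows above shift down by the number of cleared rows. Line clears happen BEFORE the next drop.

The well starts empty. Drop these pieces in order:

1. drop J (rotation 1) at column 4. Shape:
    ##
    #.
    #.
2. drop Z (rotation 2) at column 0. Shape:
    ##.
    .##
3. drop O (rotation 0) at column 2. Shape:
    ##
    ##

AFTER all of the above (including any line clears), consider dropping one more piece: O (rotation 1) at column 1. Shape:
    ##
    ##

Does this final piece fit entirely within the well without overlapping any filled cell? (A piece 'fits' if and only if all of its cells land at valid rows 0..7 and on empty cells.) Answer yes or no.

Drop 1: J rot1 at col 4 lands with bottom-row=0; cleared 0 line(s) (total 0); column heights now [0 0 0 0 3 3 0], max=3
Drop 2: Z rot2 at col 0 lands with bottom-row=0; cleared 0 line(s) (total 0); column heights now [2 2 1 0 3 3 0], max=3
Drop 3: O rot0 at col 2 lands with bottom-row=1; cleared 0 line(s) (total 0); column heights now [2 2 3 3 3 3 0], max=3
Test piece O rot1 at col 1 (width 2): heights before test = [2 2 3 3 3 3 0]; fits = True

Answer: yes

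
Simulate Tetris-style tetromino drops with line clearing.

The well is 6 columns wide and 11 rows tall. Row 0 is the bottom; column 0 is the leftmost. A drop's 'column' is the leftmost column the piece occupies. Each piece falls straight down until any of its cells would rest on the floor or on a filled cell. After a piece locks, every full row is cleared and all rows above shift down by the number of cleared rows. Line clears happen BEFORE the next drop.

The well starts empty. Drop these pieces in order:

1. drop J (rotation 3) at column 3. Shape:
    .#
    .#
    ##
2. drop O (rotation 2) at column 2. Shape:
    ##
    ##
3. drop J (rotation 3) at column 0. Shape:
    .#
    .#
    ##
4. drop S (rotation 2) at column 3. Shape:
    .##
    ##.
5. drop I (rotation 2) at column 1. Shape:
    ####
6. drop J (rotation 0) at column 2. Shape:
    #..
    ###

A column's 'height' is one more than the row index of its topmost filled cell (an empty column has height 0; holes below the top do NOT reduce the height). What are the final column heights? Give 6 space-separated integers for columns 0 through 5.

Drop 1: J rot3 at col 3 lands with bottom-row=0; cleared 0 line(s) (total 0); column heights now [0 0 0 1 3 0], max=3
Drop 2: O rot2 at col 2 lands with bottom-row=1; cleared 0 line(s) (total 0); column heights now [0 0 3 3 3 0], max=3
Drop 3: J rot3 at col 0 lands with bottom-row=0; cleared 0 line(s) (total 0); column heights now [1 3 3 3 3 0], max=3
Drop 4: S rot2 at col 3 lands with bottom-row=3; cleared 0 line(s) (total 0); column heights now [1 3 3 4 5 5], max=5
Drop 5: I rot2 at col 1 lands with bottom-row=5; cleared 0 line(s) (total 0); column heights now [1 6 6 6 6 5], max=6
Drop 6: J rot0 at col 2 lands with bottom-row=6; cleared 0 line(s) (total 0); column heights now [1 6 8 7 7 5], max=8

Answer: 1 6 8 7 7 5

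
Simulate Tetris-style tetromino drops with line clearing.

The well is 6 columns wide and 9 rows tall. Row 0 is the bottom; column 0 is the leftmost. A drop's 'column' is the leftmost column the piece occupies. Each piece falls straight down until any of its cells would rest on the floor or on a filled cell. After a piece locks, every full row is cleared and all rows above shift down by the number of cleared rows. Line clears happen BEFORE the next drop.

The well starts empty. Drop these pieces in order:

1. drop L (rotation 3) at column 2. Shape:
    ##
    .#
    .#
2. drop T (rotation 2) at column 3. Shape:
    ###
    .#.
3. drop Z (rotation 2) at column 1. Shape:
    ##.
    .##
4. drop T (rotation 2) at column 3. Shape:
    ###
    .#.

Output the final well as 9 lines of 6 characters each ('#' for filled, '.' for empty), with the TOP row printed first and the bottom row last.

Answer: ......
......
......
.#####
..###.
...###
..###.
...#..
...#..

Derivation:
Drop 1: L rot3 at col 2 lands with bottom-row=0; cleared 0 line(s) (total 0); column heights now [0 0 3 3 0 0], max=3
Drop 2: T rot2 at col 3 lands with bottom-row=2; cleared 0 line(s) (total 0); column heights now [0 0 3 4 4 4], max=4
Drop 3: Z rot2 at col 1 lands with bottom-row=4; cleared 0 line(s) (total 0); column heights now [0 6 6 5 4 4], max=6
Drop 4: T rot2 at col 3 lands with bottom-row=4; cleared 0 line(s) (total 0); column heights now [0 6 6 6 6 6], max=6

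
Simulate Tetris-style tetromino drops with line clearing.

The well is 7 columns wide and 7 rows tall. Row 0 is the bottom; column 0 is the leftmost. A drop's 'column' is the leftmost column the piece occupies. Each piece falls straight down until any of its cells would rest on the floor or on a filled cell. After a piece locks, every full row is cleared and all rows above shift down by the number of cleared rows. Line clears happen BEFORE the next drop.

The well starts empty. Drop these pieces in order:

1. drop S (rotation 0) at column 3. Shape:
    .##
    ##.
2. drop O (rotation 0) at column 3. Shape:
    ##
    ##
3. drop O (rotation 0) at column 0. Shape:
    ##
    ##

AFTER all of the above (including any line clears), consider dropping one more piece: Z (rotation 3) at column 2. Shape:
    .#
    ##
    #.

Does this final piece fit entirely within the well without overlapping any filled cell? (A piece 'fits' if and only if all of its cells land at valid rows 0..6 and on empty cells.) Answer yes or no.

Answer: yes

Derivation:
Drop 1: S rot0 at col 3 lands with bottom-row=0; cleared 0 line(s) (total 0); column heights now [0 0 0 1 2 2 0], max=2
Drop 2: O rot0 at col 3 lands with bottom-row=2; cleared 0 line(s) (total 0); column heights now [0 0 0 4 4 2 0], max=4
Drop 3: O rot0 at col 0 lands with bottom-row=0; cleared 0 line(s) (total 0); column heights now [2 2 0 4 4 2 0], max=4
Test piece Z rot3 at col 2 (width 2): heights before test = [2 2 0 4 4 2 0]; fits = True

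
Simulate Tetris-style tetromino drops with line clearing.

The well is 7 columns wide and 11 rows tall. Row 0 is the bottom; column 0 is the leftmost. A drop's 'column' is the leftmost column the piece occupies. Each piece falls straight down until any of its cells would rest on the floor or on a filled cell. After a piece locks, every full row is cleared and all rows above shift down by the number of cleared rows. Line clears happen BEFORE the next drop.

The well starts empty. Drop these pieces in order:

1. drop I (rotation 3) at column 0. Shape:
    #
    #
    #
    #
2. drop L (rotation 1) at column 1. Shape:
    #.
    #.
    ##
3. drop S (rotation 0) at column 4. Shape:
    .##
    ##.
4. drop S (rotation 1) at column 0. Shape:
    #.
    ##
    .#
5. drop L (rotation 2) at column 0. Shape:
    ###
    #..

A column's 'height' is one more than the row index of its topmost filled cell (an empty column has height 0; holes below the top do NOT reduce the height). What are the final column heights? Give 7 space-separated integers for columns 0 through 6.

Answer: 8 8 8 0 1 2 2

Derivation:
Drop 1: I rot3 at col 0 lands with bottom-row=0; cleared 0 line(s) (total 0); column heights now [4 0 0 0 0 0 0], max=4
Drop 2: L rot1 at col 1 lands with bottom-row=0; cleared 0 line(s) (total 0); column heights now [4 3 1 0 0 0 0], max=4
Drop 3: S rot0 at col 4 lands with bottom-row=0; cleared 0 line(s) (total 0); column heights now [4 3 1 0 1 2 2], max=4
Drop 4: S rot1 at col 0 lands with bottom-row=3; cleared 0 line(s) (total 0); column heights now [6 5 1 0 1 2 2], max=6
Drop 5: L rot2 at col 0 lands with bottom-row=6; cleared 0 line(s) (total 0); column heights now [8 8 8 0 1 2 2], max=8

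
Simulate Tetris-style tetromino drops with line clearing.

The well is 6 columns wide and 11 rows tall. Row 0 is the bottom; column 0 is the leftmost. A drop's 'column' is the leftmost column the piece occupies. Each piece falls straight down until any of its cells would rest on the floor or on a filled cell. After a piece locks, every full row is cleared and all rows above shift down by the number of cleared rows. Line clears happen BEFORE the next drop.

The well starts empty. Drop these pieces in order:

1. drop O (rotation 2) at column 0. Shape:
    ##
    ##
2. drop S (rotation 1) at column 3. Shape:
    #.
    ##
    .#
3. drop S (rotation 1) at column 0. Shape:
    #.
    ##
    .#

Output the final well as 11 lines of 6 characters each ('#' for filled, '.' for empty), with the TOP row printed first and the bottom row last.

Drop 1: O rot2 at col 0 lands with bottom-row=0; cleared 0 line(s) (total 0); column heights now [2 2 0 0 0 0], max=2
Drop 2: S rot1 at col 3 lands with bottom-row=0; cleared 0 line(s) (total 0); column heights now [2 2 0 3 2 0], max=3
Drop 3: S rot1 at col 0 lands with bottom-row=2; cleared 0 line(s) (total 0); column heights now [5 4 0 3 2 0], max=5

Answer: ......
......
......
......
......
......
#.....
##....
.#.#..
##.##.
##..#.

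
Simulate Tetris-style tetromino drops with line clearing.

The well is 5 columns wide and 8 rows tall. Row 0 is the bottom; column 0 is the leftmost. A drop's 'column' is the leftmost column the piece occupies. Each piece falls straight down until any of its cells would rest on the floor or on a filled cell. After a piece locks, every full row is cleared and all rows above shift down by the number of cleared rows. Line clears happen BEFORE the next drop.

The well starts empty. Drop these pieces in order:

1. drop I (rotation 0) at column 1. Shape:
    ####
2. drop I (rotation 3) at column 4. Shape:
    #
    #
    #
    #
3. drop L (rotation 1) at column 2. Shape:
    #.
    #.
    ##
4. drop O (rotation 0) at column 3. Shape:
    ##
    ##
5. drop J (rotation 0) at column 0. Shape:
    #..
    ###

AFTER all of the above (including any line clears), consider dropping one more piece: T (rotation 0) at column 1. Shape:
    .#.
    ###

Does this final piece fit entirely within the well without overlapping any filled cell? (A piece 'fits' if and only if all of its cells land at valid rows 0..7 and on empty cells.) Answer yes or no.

Answer: no

Derivation:
Drop 1: I rot0 at col 1 lands with bottom-row=0; cleared 0 line(s) (total 0); column heights now [0 1 1 1 1], max=1
Drop 2: I rot3 at col 4 lands with bottom-row=1; cleared 0 line(s) (total 0); column heights now [0 1 1 1 5], max=5
Drop 3: L rot1 at col 2 lands with bottom-row=1; cleared 0 line(s) (total 0); column heights now [0 1 4 2 5], max=5
Drop 4: O rot0 at col 3 lands with bottom-row=5; cleared 0 line(s) (total 0); column heights now [0 1 4 7 7], max=7
Drop 5: J rot0 at col 0 lands with bottom-row=4; cleared 0 line(s) (total 0); column heights now [6 5 5 7 7], max=7
Test piece T rot0 at col 1 (width 3): heights before test = [6 5 5 7 7]; fits = False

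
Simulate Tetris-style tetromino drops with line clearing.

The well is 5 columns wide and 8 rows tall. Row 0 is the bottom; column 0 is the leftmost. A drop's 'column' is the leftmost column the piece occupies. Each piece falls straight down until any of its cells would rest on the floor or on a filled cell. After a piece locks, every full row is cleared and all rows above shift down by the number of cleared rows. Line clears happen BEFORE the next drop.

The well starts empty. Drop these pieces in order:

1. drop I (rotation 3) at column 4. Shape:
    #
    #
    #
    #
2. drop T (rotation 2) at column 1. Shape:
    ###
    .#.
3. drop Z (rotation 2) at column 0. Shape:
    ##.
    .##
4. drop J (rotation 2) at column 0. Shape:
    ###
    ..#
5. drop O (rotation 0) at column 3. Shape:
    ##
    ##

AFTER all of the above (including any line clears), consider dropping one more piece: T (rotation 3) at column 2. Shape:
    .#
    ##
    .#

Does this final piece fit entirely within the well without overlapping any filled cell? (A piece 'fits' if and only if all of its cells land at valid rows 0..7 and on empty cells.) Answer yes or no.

Answer: yes

Derivation:
Drop 1: I rot3 at col 4 lands with bottom-row=0; cleared 0 line(s) (total 0); column heights now [0 0 0 0 4], max=4
Drop 2: T rot2 at col 1 lands with bottom-row=0; cleared 0 line(s) (total 0); column heights now [0 2 2 2 4], max=4
Drop 3: Z rot2 at col 0 lands with bottom-row=2; cleared 0 line(s) (total 0); column heights now [4 4 3 2 4], max=4
Drop 4: J rot2 at col 0 lands with bottom-row=3; cleared 0 line(s) (total 0); column heights now [5 5 5 2 4], max=5
Drop 5: O rot0 at col 3 lands with bottom-row=4; cleared 1 line(s) (total 1); column heights now [4 4 4 5 5], max=5
Test piece T rot3 at col 2 (width 2): heights before test = [4 4 4 5 5]; fits = True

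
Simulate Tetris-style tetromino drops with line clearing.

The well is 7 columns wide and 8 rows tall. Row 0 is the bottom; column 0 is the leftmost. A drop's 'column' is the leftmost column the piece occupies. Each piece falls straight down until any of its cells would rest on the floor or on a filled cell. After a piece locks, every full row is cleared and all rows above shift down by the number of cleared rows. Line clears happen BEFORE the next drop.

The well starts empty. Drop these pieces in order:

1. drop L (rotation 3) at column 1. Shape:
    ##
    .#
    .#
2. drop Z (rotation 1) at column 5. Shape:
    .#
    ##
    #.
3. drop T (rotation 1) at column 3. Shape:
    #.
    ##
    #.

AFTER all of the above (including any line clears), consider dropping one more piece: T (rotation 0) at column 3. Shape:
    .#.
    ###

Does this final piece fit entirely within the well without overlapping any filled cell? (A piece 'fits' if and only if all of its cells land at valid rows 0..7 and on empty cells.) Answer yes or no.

Drop 1: L rot3 at col 1 lands with bottom-row=0; cleared 0 line(s) (total 0); column heights now [0 3 3 0 0 0 0], max=3
Drop 2: Z rot1 at col 5 lands with bottom-row=0; cleared 0 line(s) (total 0); column heights now [0 3 3 0 0 2 3], max=3
Drop 3: T rot1 at col 3 lands with bottom-row=0; cleared 0 line(s) (total 0); column heights now [0 3 3 3 2 2 3], max=3
Test piece T rot0 at col 3 (width 3): heights before test = [0 3 3 3 2 2 3]; fits = True

Answer: yes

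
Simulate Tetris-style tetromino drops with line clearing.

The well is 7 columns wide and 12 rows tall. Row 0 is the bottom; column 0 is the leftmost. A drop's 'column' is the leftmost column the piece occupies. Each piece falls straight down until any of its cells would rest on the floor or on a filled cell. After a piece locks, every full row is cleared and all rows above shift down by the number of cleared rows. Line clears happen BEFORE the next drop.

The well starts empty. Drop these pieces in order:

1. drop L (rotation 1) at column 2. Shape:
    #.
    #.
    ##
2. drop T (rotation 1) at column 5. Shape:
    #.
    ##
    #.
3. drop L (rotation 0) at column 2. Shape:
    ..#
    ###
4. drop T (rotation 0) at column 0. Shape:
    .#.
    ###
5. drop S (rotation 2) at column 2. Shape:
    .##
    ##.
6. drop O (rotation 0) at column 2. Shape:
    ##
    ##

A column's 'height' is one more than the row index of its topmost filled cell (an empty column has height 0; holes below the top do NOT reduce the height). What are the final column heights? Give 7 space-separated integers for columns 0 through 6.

Drop 1: L rot1 at col 2 lands with bottom-row=0; cleared 0 line(s) (total 0); column heights now [0 0 3 1 0 0 0], max=3
Drop 2: T rot1 at col 5 lands with bottom-row=0; cleared 0 line(s) (total 0); column heights now [0 0 3 1 0 3 2], max=3
Drop 3: L rot0 at col 2 lands with bottom-row=3; cleared 0 line(s) (total 0); column heights now [0 0 4 4 5 3 2], max=5
Drop 4: T rot0 at col 0 lands with bottom-row=4; cleared 0 line(s) (total 0); column heights now [5 6 5 4 5 3 2], max=6
Drop 5: S rot2 at col 2 lands with bottom-row=5; cleared 0 line(s) (total 0); column heights now [5 6 6 7 7 3 2], max=7
Drop 6: O rot0 at col 2 lands with bottom-row=7; cleared 0 line(s) (total 0); column heights now [5 6 9 9 7 3 2], max=9

Answer: 5 6 9 9 7 3 2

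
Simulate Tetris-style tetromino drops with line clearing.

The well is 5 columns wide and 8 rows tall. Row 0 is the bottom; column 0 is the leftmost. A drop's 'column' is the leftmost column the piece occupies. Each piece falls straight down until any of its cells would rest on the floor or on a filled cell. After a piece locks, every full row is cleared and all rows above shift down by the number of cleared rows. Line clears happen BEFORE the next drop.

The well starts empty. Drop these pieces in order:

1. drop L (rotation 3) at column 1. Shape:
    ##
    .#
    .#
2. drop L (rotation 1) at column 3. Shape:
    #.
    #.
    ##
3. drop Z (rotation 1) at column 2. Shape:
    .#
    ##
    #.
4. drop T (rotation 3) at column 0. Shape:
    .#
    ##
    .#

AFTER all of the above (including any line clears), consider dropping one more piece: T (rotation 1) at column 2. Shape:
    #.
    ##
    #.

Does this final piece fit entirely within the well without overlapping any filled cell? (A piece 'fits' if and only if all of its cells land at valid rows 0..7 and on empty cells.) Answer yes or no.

Answer: yes

Derivation:
Drop 1: L rot3 at col 1 lands with bottom-row=0; cleared 0 line(s) (total 0); column heights now [0 3 3 0 0], max=3
Drop 2: L rot1 at col 3 lands with bottom-row=0; cleared 0 line(s) (total 0); column heights now [0 3 3 3 1], max=3
Drop 3: Z rot1 at col 2 lands with bottom-row=3; cleared 0 line(s) (total 0); column heights now [0 3 5 6 1], max=6
Drop 4: T rot3 at col 0 lands with bottom-row=3; cleared 0 line(s) (total 0); column heights now [5 6 5 6 1], max=6
Test piece T rot1 at col 2 (width 2): heights before test = [5 6 5 6 1]; fits = True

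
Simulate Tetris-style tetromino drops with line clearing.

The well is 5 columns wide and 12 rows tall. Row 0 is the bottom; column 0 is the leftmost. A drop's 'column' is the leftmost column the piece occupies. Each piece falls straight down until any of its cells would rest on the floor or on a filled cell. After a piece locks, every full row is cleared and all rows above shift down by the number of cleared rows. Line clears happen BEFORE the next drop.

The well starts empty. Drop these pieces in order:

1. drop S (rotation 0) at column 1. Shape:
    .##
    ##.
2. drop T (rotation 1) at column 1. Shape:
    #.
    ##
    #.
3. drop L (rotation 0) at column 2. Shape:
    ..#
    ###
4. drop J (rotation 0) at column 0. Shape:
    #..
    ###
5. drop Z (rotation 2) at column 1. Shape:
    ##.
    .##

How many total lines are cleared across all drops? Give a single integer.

Answer: 0

Derivation:
Drop 1: S rot0 at col 1 lands with bottom-row=0; cleared 0 line(s) (total 0); column heights now [0 1 2 2 0], max=2
Drop 2: T rot1 at col 1 lands with bottom-row=1; cleared 0 line(s) (total 0); column heights now [0 4 3 2 0], max=4
Drop 3: L rot0 at col 2 lands with bottom-row=3; cleared 0 line(s) (total 0); column heights now [0 4 4 4 5], max=5
Drop 4: J rot0 at col 0 lands with bottom-row=4; cleared 0 line(s) (total 0); column heights now [6 5 5 4 5], max=6
Drop 5: Z rot2 at col 1 lands with bottom-row=5; cleared 0 line(s) (total 0); column heights now [6 7 7 6 5], max=7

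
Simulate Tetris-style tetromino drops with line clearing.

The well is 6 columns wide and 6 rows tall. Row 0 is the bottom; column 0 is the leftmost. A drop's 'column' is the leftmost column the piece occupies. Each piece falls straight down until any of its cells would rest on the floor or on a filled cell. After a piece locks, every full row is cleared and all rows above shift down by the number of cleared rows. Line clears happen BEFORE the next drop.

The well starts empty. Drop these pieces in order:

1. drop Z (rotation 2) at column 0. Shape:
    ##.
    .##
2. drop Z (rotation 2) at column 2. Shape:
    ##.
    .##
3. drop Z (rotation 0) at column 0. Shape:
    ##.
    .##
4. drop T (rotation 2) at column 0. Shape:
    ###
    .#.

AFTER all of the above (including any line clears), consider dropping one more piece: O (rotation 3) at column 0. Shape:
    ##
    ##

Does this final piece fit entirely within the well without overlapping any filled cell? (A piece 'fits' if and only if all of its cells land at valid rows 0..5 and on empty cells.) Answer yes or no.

Answer: no

Derivation:
Drop 1: Z rot2 at col 0 lands with bottom-row=0; cleared 0 line(s) (total 0); column heights now [2 2 1 0 0 0], max=2
Drop 2: Z rot2 at col 2 lands with bottom-row=0; cleared 0 line(s) (total 0); column heights now [2 2 2 2 1 0], max=2
Drop 3: Z rot0 at col 0 lands with bottom-row=2; cleared 0 line(s) (total 0); column heights now [4 4 3 2 1 0], max=4
Drop 4: T rot2 at col 0 lands with bottom-row=4; cleared 0 line(s) (total 0); column heights now [6 6 6 2 1 0], max=6
Test piece O rot3 at col 0 (width 2): heights before test = [6 6 6 2 1 0]; fits = False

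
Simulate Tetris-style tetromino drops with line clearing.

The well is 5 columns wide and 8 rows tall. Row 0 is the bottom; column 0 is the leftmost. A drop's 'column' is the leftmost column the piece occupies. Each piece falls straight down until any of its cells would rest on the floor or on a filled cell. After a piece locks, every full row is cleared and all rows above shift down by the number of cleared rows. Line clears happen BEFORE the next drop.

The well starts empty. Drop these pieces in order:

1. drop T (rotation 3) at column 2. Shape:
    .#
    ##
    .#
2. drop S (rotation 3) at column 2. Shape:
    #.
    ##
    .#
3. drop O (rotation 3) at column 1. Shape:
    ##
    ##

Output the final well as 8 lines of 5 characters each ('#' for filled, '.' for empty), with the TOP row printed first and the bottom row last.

Drop 1: T rot3 at col 2 lands with bottom-row=0; cleared 0 line(s) (total 0); column heights now [0 0 2 3 0], max=3
Drop 2: S rot3 at col 2 lands with bottom-row=3; cleared 0 line(s) (total 0); column heights now [0 0 6 5 0], max=6
Drop 3: O rot3 at col 1 lands with bottom-row=6; cleared 0 line(s) (total 0); column heights now [0 8 8 5 0], max=8

Answer: .##..
.##..
..#..
..##.
...#.
...#.
..##.
...#.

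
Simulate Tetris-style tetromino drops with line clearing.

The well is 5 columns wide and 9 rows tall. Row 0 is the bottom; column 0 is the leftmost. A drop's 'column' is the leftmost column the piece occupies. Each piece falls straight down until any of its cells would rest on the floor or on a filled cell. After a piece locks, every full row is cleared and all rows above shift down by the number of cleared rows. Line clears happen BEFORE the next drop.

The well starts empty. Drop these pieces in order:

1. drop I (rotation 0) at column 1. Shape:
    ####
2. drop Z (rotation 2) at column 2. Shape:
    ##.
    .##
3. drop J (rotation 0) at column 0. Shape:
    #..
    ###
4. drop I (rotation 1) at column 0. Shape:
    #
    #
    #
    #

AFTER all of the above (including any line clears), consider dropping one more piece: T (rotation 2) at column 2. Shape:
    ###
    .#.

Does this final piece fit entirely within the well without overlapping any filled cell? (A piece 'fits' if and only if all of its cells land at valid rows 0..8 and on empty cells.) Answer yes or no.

Drop 1: I rot0 at col 1 lands with bottom-row=0; cleared 0 line(s) (total 0); column heights now [0 1 1 1 1], max=1
Drop 2: Z rot2 at col 2 lands with bottom-row=1; cleared 0 line(s) (total 0); column heights now [0 1 3 3 2], max=3
Drop 3: J rot0 at col 0 lands with bottom-row=3; cleared 0 line(s) (total 0); column heights now [5 4 4 3 2], max=5
Drop 4: I rot1 at col 0 lands with bottom-row=5; cleared 0 line(s) (total 0); column heights now [9 4 4 3 2], max=9
Test piece T rot2 at col 2 (width 3): heights before test = [9 4 4 3 2]; fits = True

Answer: yes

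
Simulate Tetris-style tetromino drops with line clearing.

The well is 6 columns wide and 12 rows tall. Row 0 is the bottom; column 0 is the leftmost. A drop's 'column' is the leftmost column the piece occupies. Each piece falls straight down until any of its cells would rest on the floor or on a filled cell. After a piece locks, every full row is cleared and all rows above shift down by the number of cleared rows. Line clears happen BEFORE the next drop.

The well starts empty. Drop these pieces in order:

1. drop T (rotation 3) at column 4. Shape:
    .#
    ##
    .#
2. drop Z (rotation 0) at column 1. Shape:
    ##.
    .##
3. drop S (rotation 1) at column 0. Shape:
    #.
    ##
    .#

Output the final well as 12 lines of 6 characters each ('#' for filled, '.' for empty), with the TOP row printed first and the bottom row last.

Answer: ......
......
......
......
......
......
......
#.....
##....
.#...#
.##.##
..##.#

Derivation:
Drop 1: T rot3 at col 4 lands with bottom-row=0; cleared 0 line(s) (total 0); column heights now [0 0 0 0 2 3], max=3
Drop 2: Z rot0 at col 1 lands with bottom-row=0; cleared 0 line(s) (total 0); column heights now [0 2 2 1 2 3], max=3
Drop 3: S rot1 at col 0 lands with bottom-row=2; cleared 0 line(s) (total 0); column heights now [5 4 2 1 2 3], max=5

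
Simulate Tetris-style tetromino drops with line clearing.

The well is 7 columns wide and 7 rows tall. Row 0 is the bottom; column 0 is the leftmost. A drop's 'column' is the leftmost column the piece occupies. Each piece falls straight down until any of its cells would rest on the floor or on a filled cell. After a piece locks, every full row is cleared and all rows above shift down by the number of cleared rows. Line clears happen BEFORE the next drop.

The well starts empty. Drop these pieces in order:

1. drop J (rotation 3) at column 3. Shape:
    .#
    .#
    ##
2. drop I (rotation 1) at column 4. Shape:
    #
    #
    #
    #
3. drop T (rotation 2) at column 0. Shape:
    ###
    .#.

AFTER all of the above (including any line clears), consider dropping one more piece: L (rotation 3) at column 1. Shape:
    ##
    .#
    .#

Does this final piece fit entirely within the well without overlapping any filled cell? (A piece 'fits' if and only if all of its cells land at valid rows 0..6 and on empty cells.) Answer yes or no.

Answer: yes

Derivation:
Drop 1: J rot3 at col 3 lands with bottom-row=0; cleared 0 line(s) (total 0); column heights now [0 0 0 1 3 0 0], max=3
Drop 2: I rot1 at col 4 lands with bottom-row=3; cleared 0 line(s) (total 0); column heights now [0 0 0 1 7 0 0], max=7
Drop 3: T rot2 at col 0 lands with bottom-row=0; cleared 0 line(s) (total 0); column heights now [2 2 2 1 7 0 0], max=7
Test piece L rot3 at col 1 (width 2): heights before test = [2 2 2 1 7 0 0]; fits = True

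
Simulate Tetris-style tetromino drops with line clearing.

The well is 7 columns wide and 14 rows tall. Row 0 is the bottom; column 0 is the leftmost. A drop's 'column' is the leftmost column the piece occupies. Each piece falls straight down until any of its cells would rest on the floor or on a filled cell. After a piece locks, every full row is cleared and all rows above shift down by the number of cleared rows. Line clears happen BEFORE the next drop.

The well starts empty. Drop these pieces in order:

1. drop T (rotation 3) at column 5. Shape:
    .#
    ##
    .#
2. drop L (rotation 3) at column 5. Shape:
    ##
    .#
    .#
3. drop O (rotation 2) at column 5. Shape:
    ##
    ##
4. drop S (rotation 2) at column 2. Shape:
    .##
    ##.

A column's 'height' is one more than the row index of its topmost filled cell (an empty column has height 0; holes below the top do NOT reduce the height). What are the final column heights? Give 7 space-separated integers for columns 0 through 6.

Answer: 0 0 1 2 2 8 8

Derivation:
Drop 1: T rot3 at col 5 lands with bottom-row=0; cleared 0 line(s) (total 0); column heights now [0 0 0 0 0 2 3], max=3
Drop 2: L rot3 at col 5 lands with bottom-row=3; cleared 0 line(s) (total 0); column heights now [0 0 0 0 0 6 6], max=6
Drop 3: O rot2 at col 5 lands with bottom-row=6; cleared 0 line(s) (total 0); column heights now [0 0 0 0 0 8 8], max=8
Drop 4: S rot2 at col 2 lands with bottom-row=0; cleared 0 line(s) (total 0); column heights now [0 0 1 2 2 8 8], max=8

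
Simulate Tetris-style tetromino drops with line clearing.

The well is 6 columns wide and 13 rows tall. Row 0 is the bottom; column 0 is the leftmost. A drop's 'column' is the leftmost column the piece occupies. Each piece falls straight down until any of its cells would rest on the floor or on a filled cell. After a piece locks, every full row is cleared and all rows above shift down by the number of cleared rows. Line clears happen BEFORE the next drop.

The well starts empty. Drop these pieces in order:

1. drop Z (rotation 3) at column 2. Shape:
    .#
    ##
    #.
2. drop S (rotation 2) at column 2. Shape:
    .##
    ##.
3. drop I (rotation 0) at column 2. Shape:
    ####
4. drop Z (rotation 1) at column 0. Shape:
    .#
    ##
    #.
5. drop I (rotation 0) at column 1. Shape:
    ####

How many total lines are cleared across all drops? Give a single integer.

Answer: 0

Derivation:
Drop 1: Z rot3 at col 2 lands with bottom-row=0; cleared 0 line(s) (total 0); column heights now [0 0 2 3 0 0], max=3
Drop 2: S rot2 at col 2 lands with bottom-row=3; cleared 0 line(s) (total 0); column heights now [0 0 4 5 5 0], max=5
Drop 3: I rot0 at col 2 lands with bottom-row=5; cleared 0 line(s) (total 0); column heights now [0 0 6 6 6 6], max=6
Drop 4: Z rot1 at col 0 lands with bottom-row=0; cleared 0 line(s) (total 0); column heights now [2 3 6 6 6 6], max=6
Drop 5: I rot0 at col 1 lands with bottom-row=6; cleared 0 line(s) (total 0); column heights now [2 7 7 7 7 6], max=7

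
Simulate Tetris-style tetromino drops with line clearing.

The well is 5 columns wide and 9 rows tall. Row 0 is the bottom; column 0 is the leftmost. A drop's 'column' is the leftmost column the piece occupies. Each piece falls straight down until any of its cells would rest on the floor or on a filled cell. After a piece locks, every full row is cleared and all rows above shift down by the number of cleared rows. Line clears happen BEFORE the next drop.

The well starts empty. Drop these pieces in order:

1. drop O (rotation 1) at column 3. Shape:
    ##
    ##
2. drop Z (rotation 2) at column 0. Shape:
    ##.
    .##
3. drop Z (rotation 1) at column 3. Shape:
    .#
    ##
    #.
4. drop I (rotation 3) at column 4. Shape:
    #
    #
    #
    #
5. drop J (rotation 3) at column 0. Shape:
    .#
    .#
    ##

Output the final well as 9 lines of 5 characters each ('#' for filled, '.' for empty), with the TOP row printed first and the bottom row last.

Drop 1: O rot1 at col 3 lands with bottom-row=0; cleared 0 line(s) (total 0); column heights now [0 0 0 2 2], max=2
Drop 2: Z rot2 at col 0 lands with bottom-row=0; cleared 0 line(s) (total 0); column heights now [2 2 1 2 2], max=2
Drop 3: Z rot1 at col 3 lands with bottom-row=2; cleared 0 line(s) (total 0); column heights now [2 2 1 4 5], max=5
Drop 4: I rot3 at col 4 lands with bottom-row=5; cleared 0 line(s) (total 0); column heights now [2 2 1 4 9], max=9
Drop 5: J rot3 at col 0 lands with bottom-row=2; cleared 0 line(s) (total 0); column heights now [3 5 1 4 9], max=9

Answer: ....#
....#
....#
....#
.#..#
.#.##
##.#.
##.##
.####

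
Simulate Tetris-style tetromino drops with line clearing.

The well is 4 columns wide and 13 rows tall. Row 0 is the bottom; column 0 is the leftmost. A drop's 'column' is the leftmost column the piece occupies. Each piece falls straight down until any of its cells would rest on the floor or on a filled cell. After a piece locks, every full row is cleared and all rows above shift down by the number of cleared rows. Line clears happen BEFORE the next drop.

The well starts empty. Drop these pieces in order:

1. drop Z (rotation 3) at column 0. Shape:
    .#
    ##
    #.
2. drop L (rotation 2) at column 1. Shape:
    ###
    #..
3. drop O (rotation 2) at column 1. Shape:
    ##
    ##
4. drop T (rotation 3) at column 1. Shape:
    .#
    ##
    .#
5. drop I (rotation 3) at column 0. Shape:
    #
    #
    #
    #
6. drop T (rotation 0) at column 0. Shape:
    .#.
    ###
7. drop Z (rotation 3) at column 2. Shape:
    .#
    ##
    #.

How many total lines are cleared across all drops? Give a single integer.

Drop 1: Z rot3 at col 0 lands with bottom-row=0; cleared 0 line(s) (total 0); column heights now [2 3 0 0], max=3
Drop 2: L rot2 at col 1 lands with bottom-row=3; cleared 0 line(s) (total 0); column heights now [2 5 5 5], max=5
Drop 3: O rot2 at col 1 lands with bottom-row=5; cleared 0 line(s) (total 0); column heights now [2 7 7 5], max=7
Drop 4: T rot3 at col 1 lands with bottom-row=7; cleared 0 line(s) (total 0); column heights now [2 9 10 5], max=10
Drop 5: I rot3 at col 0 lands with bottom-row=2; cleared 1 line(s) (total 1); column heights now [5 8 9 0], max=9
Drop 6: T rot0 at col 0 lands with bottom-row=9; cleared 0 line(s) (total 1); column heights now [10 11 10 0], max=11
Drop 7: Z rot3 at col 2 lands with bottom-row=10; cleared 0 line(s) (total 1); column heights now [10 11 12 13], max=13

Answer: 1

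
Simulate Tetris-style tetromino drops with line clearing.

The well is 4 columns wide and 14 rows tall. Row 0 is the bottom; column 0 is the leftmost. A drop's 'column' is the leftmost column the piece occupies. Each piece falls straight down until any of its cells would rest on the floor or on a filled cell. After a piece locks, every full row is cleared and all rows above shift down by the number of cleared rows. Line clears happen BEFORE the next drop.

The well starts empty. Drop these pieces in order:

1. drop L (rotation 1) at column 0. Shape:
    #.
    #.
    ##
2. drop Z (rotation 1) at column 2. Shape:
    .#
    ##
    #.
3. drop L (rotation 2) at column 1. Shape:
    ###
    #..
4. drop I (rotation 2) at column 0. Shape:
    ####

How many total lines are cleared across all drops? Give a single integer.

Drop 1: L rot1 at col 0 lands with bottom-row=0; cleared 0 line(s) (total 0); column heights now [3 1 0 0], max=3
Drop 2: Z rot1 at col 2 lands with bottom-row=0; cleared 0 line(s) (total 0); column heights now [3 1 2 3], max=3
Drop 3: L rot2 at col 1 lands with bottom-row=2; cleared 0 line(s) (total 0); column heights now [3 4 4 4], max=4
Drop 4: I rot2 at col 0 lands with bottom-row=4; cleared 1 line(s) (total 1); column heights now [3 4 4 4], max=4

Answer: 1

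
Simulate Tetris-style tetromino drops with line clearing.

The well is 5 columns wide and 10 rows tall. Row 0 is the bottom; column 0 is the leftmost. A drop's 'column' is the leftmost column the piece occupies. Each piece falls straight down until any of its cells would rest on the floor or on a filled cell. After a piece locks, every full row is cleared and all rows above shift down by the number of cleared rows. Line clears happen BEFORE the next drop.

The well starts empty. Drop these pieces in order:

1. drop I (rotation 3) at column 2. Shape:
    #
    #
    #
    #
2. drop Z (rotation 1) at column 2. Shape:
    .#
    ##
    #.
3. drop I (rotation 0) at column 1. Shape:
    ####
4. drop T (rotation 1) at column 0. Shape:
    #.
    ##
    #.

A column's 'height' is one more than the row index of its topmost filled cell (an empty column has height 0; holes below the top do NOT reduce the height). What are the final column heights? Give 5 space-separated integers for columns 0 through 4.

Answer: 9 8 6 7 0

Derivation:
Drop 1: I rot3 at col 2 lands with bottom-row=0; cleared 0 line(s) (total 0); column heights now [0 0 4 0 0], max=4
Drop 2: Z rot1 at col 2 lands with bottom-row=4; cleared 0 line(s) (total 0); column heights now [0 0 6 7 0], max=7
Drop 3: I rot0 at col 1 lands with bottom-row=7; cleared 0 line(s) (total 0); column heights now [0 8 8 8 8], max=8
Drop 4: T rot1 at col 0 lands with bottom-row=7; cleared 1 line(s) (total 1); column heights now [9 8 6 7 0], max=9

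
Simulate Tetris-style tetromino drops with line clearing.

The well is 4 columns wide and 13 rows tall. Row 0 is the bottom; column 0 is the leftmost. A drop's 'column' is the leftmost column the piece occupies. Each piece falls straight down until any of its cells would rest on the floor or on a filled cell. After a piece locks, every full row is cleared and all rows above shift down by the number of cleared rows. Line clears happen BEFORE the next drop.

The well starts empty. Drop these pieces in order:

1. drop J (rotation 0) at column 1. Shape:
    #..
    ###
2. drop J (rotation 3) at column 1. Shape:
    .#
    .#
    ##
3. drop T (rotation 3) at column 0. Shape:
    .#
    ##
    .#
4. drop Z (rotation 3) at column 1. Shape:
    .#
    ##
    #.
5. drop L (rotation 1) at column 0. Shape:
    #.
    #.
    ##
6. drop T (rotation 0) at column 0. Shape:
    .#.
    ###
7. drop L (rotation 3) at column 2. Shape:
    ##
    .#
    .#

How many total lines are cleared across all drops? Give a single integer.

Drop 1: J rot0 at col 1 lands with bottom-row=0; cleared 0 line(s) (total 0); column heights now [0 2 1 1], max=2
Drop 2: J rot3 at col 1 lands with bottom-row=2; cleared 0 line(s) (total 0); column heights now [0 3 5 1], max=5
Drop 3: T rot3 at col 0 lands with bottom-row=3; cleared 0 line(s) (total 0); column heights now [5 6 5 1], max=6
Drop 4: Z rot3 at col 1 lands with bottom-row=6; cleared 0 line(s) (total 0); column heights now [5 8 9 1], max=9
Drop 5: L rot1 at col 0 lands with bottom-row=8; cleared 0 line(s) (total 0); column heights now [11 9 9 1], max=11
Drop 6: T rot0 at col 0 lands with bottom-row=11; cleared 0 line(s) (total 0); column heights now [12 13 12 1], max=13
Drop 7: L rot3 at col 2 lands with bottom-row=10; cleared 1 line(s) (total 1); column heights now [11 12 12 12], max=12

Answer: 1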